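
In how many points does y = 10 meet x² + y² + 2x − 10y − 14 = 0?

2

d² = (0·(−1) + 1·5 − (10))² = 25; r² = 40.
Since d² < r², the line cuts the circle twice.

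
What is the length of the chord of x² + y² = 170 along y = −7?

From the line, y = −7. Substituting:
x² − 121 = 0
x = 11 or x = −11, giving (11, −7) and (−11, −7).
|(11, −7) − (−11, −7)| = √((22)² + (0)²) = 22.

22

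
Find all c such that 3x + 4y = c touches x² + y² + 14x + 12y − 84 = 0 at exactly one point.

c = −110 or c = 20

The line touches the circle iff its distance from (−7, −6) is 13:
|3·(−7) + 4·(−6) − c| / √25 = 13
|c − (−45)| = 13·5, so c = 20 or c = −110.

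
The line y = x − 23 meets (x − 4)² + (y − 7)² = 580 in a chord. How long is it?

Centre (4, 7), r² = 580. Perpendicular distance d from centre to line = |−26| / √2 = 26/√2.
Chord = 2√(r² − d²) = 2·√(242) = 22√2.

22√2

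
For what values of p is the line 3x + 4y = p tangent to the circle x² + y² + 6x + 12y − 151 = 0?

p = −103 or p = 37

For a tangent, require d(centre, line) = r = 14.
|3·(−3) + 4·(−6) − p| / √25 = 14
|p − (−33)| = 14·5, so p = 37 or p = −103.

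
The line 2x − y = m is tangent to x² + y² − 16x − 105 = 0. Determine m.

Tangency holds when the distance from the centre (8, 0) to the line equals the radius 13:
|2·8 − 1·0 − m| / √5 = 13
|m − (16)| = 13√5.

m = 16 ± 13√5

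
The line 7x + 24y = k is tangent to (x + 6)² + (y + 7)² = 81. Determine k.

k = −435 or k = 15

Tangency holds when the distance from the centre (−6, −7) to the line equals the radius 9:
|7·(−6) + 24·(−7) − k| / √625 = 9
|k − (−210)| = 9·25, so k = 15 or k = −435.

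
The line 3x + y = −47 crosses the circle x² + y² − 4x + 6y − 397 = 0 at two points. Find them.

Express y = −3x − 47 and substitute into the circle:
10x² + 260x + 1530 = 0  ⟹  x² + 26x + 153 = 0
x = −9 or x = −17, giving (−9, −20) and (−17, 4).

(−17, 4) and (−9, −20)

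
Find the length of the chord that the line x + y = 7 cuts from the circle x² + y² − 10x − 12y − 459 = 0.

32√2

Centre (5, 6), r² = 520. Perpendicular distance d from centre to line = |4| / √2 = 4/√2.
Chord = 2√(r² − d²) = 2·√(512) = 32√2.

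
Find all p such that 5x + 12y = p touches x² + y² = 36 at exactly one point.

Tangency holds when the distance from the centre (0, 0) to the line equals the radius 6:
|5·0 + 12·0 − p| / √169 = 6
|p| = 6·13, so p = 78 or p = −78.

p = −78 or p = 78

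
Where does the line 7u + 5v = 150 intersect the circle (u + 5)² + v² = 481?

From the line, v = (150 − 7u)/5. Substituting:
74u² − 1850u + 11100 = 0  ⟹  u² − 25u + 150 = 0
u = 15 or u = 10, giving (15, 9) and (10, 16).

(10, 16) and (15, 9)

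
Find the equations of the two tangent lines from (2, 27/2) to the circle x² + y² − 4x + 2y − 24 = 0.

5x + 2y = 37 and 5x − 2y = −17

Write the tangent as mx − y + (27/2 − m·(2)) = 0 and set its distance from the centre to √29:
[m·(0) − (−29/2)]² = 29(m² + 1)
4m² − 25 = 0, so m = −5/2 or m = 5/2.
Through (2, 27/2) these give 5x + 2y = 37 and 5x − 2y = −17.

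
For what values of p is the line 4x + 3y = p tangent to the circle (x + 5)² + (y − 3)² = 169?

p = −76 or p = 54

The line touches the circle iff its distance from (−5, 3) is 13:
|4·(−5) + 3·3 − p| / √25 = 13
|p − (−11)| = 13·5, so p = 54 or p = −76.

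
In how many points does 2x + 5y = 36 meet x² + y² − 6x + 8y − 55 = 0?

Centre (3, −4), r² = 80. Distance² from centre to line = (−50)²/29 = 2500/29.
Since d² > r², the line lies outside the circle.

0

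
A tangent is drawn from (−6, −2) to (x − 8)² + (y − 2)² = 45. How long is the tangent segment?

√167

The centre is (8, 2) and r = 3√5. The square of the distance from P to the centre is 196 + 16 = 212.
The tangent meets the radius at right angles, so tangent² = |PO|² − r² = 212 − 45 = 167.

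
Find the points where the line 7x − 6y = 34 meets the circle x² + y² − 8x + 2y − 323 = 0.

(−8, −15) and (16, 13)

From the line, y = (−34 + 7x)/6. Substituting:
85x² − 680x − 10880 = 0  ⟹  x² − 8x − 128 = 0
x = 16 or x = −8, giving (16, 13) and (−8, −15).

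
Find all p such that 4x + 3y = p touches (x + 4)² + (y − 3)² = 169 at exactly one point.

p = −72 or p = 58

Tangency holds when the distance from the centre (−4, 3) to the line equals the radius 13:
|4·(−4) + 3·3 − p| / √25 = 13
|p − (−7)| = 13·5, so p = 58 or p = −72.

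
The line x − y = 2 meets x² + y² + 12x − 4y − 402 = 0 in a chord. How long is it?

The distance from (−6, 2) to the line is 10/√2, and r² = 442.
Half the chord is √(r² − d²) = √(392), so the full chord is 28√2.

28√2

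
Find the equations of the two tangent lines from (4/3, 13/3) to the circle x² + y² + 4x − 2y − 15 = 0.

Write the tangent as mx − y + (13/3 − m·(4/3)) = 0 and set its distance from the centre to 2√5:
[m·(−10/3) − (−10/3)]² = 20(m² + 1)
2m² + 5m + 2 = 0, so m = −2 or m = −1/2.
Through (4/3, 13/3) these give 2x + y = 7 and x + 2y = 10.

2x + y = 7 and x + 2y = 10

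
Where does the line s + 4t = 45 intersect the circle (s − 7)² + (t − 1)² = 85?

(5, 10) and (13, 8)

From the line, t = (45 − s)/4. Substituting:
17s² − 306s + 1105 = 0  ⟹  s² − 18s + 65 = 0
s = 13 or s = 5, giving (13, 8) and (5, 10).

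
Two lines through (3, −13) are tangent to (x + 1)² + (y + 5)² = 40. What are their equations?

A line y − (−13) = m(x − (3)) is tangent when its distance from (−1, −5) is 2√10:
(−4m − (8))² = 40(m² + 1)
3m² − 8m − 3 = 0, so m = −1/3 or m = 3.
Through (3, −13) these give x + 3y = −36 and 3x − y = 22.

x + 3y = −36 and 3x − y = 22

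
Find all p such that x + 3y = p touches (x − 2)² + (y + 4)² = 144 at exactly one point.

p = −10 ± 12√10

Tangency holds when the distance from the centre (2, −4) to the line equals the radius 12:
|1·2 + 3·(−4) − p| / √10 = 12
|p − (−10)| = 12√10.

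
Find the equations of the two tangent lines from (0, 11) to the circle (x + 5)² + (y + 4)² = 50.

Let a tangent through (0, 11) have slope m. Its distance from (−5, −4) must equal 5√2:
[m·(−5) − (−15)]² = 50(m² + 1)
m² + 6m − 7 = 0, so m = −7 or m = 1.
With m = −7: 7x + y = 11. With m = 1: x − y = −11.

7x + y = 11 and x − y = −11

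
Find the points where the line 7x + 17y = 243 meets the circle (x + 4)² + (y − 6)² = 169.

Substitute y = (243 − 7x)/17:
338x² + 338x − 24336 = 0  ⟹  x² + x − 72 = 0
x = 8 or x = −9, giving (8, 11) and (−9, 18).

(−9, 18) and (8, 11)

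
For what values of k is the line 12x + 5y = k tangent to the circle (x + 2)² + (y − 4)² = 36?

The line touches the circle iff its distance from (−2, 4) is 6:
|12·(−2) + 5·4 − k| / √169 = 6
|k − (−4)| = 6·13, so k = 74 or k = −82.

k = −82 or k = 74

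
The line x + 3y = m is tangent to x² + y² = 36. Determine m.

m = ±6√10

The line touches the circle iff its distance from (0, 0) is 6:
|1·0 + 3·0 − m| / √10 = 6
|m| = 6√10.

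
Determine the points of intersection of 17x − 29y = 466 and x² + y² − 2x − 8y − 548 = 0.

Substitute y = (−466 + 17x)/29:
1130x² − 21470x − 135600 = 0  ⟹  x² − 19x − 120 = 0
x = 24 or x = −5, giving (24, −2) and (−5, −19).

(−5, −19) and (24, −2)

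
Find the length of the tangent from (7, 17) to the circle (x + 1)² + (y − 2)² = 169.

Centre (−1, 2), r² = 169. |PO|² = (8)² + (15)² = 289.
The tangent meets the radius at right angles, so tangent² = |PO|² − r² = 289 − 169 = 120.

2√30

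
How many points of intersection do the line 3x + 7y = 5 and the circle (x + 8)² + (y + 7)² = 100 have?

0

Centre (−8, −7), r² = 100. Distance² from centre to line = (−78)²/58 = 3042/29.
Since d² > r², the line lies outside the circle.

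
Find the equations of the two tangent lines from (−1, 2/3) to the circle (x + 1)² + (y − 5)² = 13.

2x − 3y = −4 and 2x + 3y = 0

Write the tangent as mx − y + (2/3 − m·(−1)) = 0 and set its distance from the centre to √13:
[m·(0) − (13/3)]² = 13(m² + 1)
9m² − 4 = 0, so m = 2/3 or m = −2/3.
Through (−1, 2/3) these give 2x − 3y = −4 and 2x + 3y = 0.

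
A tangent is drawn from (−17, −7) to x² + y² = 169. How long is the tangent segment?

13

The centre is (0, 0) and r = 13. The square of the distance from P to the centre is 289 + 49 = 338.
The tangent meets the radius at right angles, so tangent² = |PO|² − r² = 338 − 169 = 169.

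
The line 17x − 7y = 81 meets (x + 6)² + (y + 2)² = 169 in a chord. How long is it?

13√2

From the line, y = (−81 + 17x)/7. Substituting:
338x² − 1690x − 2028 = 0  ⟹  x² − 5x − 6 = 0
x = 6 or x = −1, giving (6, 3) and (−1, −14).
|(6, 3) − (−1, −14)| = √((7)² + (17)²) = 13√2.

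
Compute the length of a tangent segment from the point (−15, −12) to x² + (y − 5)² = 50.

The centre is (0, 5) and r = 5√2. The square of the distance from P to the centre is 225 + 289 = 514.
The tangent meets the radius at right angles, so tangent² = |PO|² − r² = 514 − 50 = 464.

4√29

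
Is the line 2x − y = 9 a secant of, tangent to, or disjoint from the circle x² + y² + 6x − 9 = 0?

disjoint

Centre (−3, 0), r² = 18. Distance² from centre to line = (−15)²/5 = 45.
Since d² > r², the line lies outside the circle.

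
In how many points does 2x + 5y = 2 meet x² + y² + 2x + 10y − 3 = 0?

Substituting the line into the circle gives 29x² − 58x + 29 = 0.
Discriminant = (−58)² − 4·29·(29) = 0.
A repeated root: the line is tangent.

1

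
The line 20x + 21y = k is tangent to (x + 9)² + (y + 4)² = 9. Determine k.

For a tangent, require d(centre, line) = r = 3.
|20·(−9) + 21·(−4) − k| / √841 = 3
|k − (−264)| = 3·29, so k = −177 or k = −351.

k = −351 or k = −177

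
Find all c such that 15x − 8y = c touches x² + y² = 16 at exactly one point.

c = −68 or c = 68

Tangency holds when the distance from the centre (0, 0) to the line equals the radius 4:
|15·0 − 8·0 − c| / √289 = 4
|c| = 4·17, so c = 68 or c = −68.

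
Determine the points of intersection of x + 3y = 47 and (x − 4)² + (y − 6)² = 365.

Express y = (47 − x)/3 and substitute into the circle:
10x² − 130x − 2300 = 0  ⟹  x² − 13x − 230 = 0
x = 23 or x = −10, giving (23, 8) and (−10, 19).

(−10, 19) and (23, 8)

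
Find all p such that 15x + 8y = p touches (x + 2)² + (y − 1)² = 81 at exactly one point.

p = −175 or p = 131

For a tangent, require d(centre, line) = r = 9.
|15·(−2) + 8·1 − p| / √289 = 9
|p − (−22)| = 9·17, so p = 131 or p = −175.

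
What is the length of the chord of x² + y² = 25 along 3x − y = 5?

3√10

Centre (0, 0), r² = 25. Perpendicular distance d from centre to line = |−5| / √10 = 5/√10.
Half the chord is √(r² − d²) = √(45/2), so the full chord is 3√10.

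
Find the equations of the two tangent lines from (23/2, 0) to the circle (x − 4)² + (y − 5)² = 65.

Write the tangent as mx − y + (0 − m·(23/2)) = 0 and set its distance from the centre to √65:
[m·(−15/2) − (5)]² = 65(m² + 1)
7m² − 60m + 32 = 0, so m = 8 or m = 4/7.
Through (23/2, 0) these give 8x − y = 92 and 4x − 7y = 46.

8x − y = 92 and 4x − 7y = 46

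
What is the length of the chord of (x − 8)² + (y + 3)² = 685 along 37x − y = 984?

√1370

From the line, y = 37x − 984. Substituting:
1370x² − 72610x + 961740 = 0  ⟹  x² − 53x + 702 = 0
x = 27 or x = 26, giving (27, 15) and (26, −22).
Chord length = distance between (27, 15) and (26, −22) = √1370 = √1370.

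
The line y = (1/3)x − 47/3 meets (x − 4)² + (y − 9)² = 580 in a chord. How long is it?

6√10

Express y = (−47 + x)/3 and substitute into the circle:
10x² − 220x + 400 = 0  ⟹  x² − 22x + 40 = 0
x = 20 or x = 2, giving (20, −9) and (2, −15).
Chord length = distance between (20, −9) and (2, −15) = √360 = 6√10.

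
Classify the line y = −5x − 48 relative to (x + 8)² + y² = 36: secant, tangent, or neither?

Substituting the line into the circle gives 26x² + 496x + 2332 = 0.
Δ = 246016 − 242528 = 3488.
Two real roots: the line is a secant.

secant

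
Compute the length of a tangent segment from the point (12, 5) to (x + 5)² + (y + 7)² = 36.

√397

Centre (−5, −7), r² = 36. |PO|² = (17)² + (12)² = 433.
The tangent meets the radius at right angles, so tangent² = |PO|² − r² = 433 − 36 = 397.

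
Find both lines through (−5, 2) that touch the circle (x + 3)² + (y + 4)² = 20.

Write the tangent as mx − y + (2 − m·(−5)) = 0 and set its distance from the centre to 2√5:
(2m − (−6))² = 20(m² + 1)
2m² − 3m − 2 = 0, so m = −1/2 or m = 2.
With m = −1/2: x + 2y = −1. With m = 2: 2x − y = −12.

x + 2y = −1 and 2x − y = −12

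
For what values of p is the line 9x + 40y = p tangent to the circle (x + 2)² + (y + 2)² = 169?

p = −631 or p = 435

The line touches the circle iff its distance from (−2, −2) is 13:
|9·(−2) + 40·(−2) − p| / √1681 = 13
|p − (−98)| = 13·41, so p = 435 or p = −631.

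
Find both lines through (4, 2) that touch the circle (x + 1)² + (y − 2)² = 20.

A line y − (2) = m(x − (4)) is tangent when its distance from (−1, 2) is 2√5:
[m·(−5) − (0)]² = 20(m² + 1)
m² − 4 = 0, so m = −2 or m = 2.
Through (4, 2) these give 2x + y = 10 and 2x − y = 6.

2x + y = 10 and 2x − y = 6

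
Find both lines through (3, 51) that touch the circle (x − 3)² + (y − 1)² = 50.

7x − y = −30 and 7x + y = 72

Let a tangent through (3, 51) have slope m. Its distance from (3, 1) must equal 5√2:
(0m − (−50))² = 50(m² + 1)
m² − 49 = 0, so m = 7 or m = −7.
Through (3, 51) these give 7x − y = −30 and 7x + y = 72.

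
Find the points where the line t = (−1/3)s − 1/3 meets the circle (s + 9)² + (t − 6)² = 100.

Substitute t = (−1 − s)/3:
10s² + 200s + 190 = 0  ⟹  s² + 20s + 19 = 0
s = −1 or s = −19, giving (−1, 0) and (−19, 6).

(−19, 6) and (−1, 0)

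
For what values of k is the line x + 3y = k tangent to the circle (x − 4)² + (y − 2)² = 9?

k = 10 ± 3√10

The line touches the circle iff its distance from (4, 2) is 3:
|1·4 + 3·2 − k| / √10 = 3
|k − (10)| = 3√10.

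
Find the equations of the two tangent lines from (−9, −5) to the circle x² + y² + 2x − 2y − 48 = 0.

x + 7y = −44 and 7x − y = −58

Let a tangent through (−9, −5) have slope m. Its distance from (−1, 1) must equal 5√2:
[m·(8) − (6)]² = 50(m² + 1)
7m² − 48m − 7 = 0, so m = −1/7 or m = 7.
With m = −1/7: x + 7y = −44. With m = 7: 7x − y = −58.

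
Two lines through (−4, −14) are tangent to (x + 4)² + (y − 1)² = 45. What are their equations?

Write the tangent as mx − y + (−14 − m·(−4)) = 0 and set its distance from the centre to 3√5:
(0m − (15))² = 45(m² + 1)
m² − 4 = 0, so m = −2 or m = 2.
With m = −2: 2x + y = −22. With m = 2: 2x − y = 6.

2x + y = −22 and 2x − y = 6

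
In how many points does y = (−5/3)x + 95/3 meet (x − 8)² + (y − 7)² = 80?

Centre (8, 7), r² = 80. Distance² from centre to line = (−34)²/34 = 34.
Since d² < r², the line cuts the circle twice.

2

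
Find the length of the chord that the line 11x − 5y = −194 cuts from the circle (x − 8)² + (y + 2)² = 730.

Centre (8, −2), r² = 730. Perpendicular distance d from centre to line = |292| / √146 = 292/√146.
Half the chord is √(r² − d²) = √(146), so the full chord is 2√146.

2√146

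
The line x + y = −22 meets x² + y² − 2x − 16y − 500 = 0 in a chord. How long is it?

The distance from (1, 8) to the line is 31/√2, and r² = 565.
Half the chord is √(r² − d²) = √(169/2), so the full chord is 13√2.

13√2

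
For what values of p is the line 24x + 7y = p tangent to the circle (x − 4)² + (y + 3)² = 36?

p = −75 or p = 225

For a tangent, require d(centre, line) = r = 6.
|24·4 + 7·(−3) − p| / √625 = 6
|p − (75)| = 6·25, so p = 225 or p = −75.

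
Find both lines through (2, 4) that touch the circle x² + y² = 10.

Let a tangent through (2, 4) have slope m. Its distance from (0, 0) must equal √10:
(−2m − (−4))² = 10(m² + 1)
3m² + 8m − 3 = 0, so m = −3 or m = 1/3.
Through (2, 4) these give 3x + y = 10 and x − 3y = −10.

3x + y = 10 and x − 3y = −10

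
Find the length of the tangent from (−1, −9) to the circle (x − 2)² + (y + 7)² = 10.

Centre (2, −7), r² = 10. |PO|² = (−3)² + (−2)² = 13.
Power of the point: PT² = |PO|² − r² = 3, so PT = √3.

√3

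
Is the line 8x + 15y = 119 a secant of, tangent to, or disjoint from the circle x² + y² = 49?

tangent

d² = (8·0 + 15·0 − (119))²/289 = 49; r² = 49.
Since d² = r², the line is tangent.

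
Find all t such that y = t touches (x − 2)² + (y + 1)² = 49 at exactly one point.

The line touches the circle iff its distance from (2, −1) is 7:
|0·2 + 1·(−1) − t| / √1 = 7
|t − (−1)| = 7, so t = 6 or t = −8.

t = −8 or t = 6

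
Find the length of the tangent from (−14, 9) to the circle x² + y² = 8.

√269

The centre is (0, 0) and r = 2√2. The square of the distance from P to the centre is 196 + 81 = 277.
Power of the point: PT² = |PO|² − r² = 269, so PT = √269.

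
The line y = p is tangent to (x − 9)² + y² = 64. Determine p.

Tangency holds when the distance from the centre (9, 0) to the line equals the radius 8:
|0·9 + 1·0 − p| / √1 = 8
|p| = 8, so p = 8 or p = −8.

p = −8 or p = 8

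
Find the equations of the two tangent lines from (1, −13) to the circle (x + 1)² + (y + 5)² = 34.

Write the tangent as mx − y + (−13 − m·(1)) = 0 and set its distance from the centre to √34:
[m·(−2) − (8)]² = 34(m² + 1)
15m² − 16m − 15 = 0, so m = −3/5 or m = 5/3.
Through (1, −13) these give 3x + 5y = −62 and 5x − 3y = 44.

3x + 5y = −62 and 5x − 3y = 44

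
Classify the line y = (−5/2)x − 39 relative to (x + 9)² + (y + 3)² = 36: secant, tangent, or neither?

d² = (5·(−9) + 2·(−3) − (−78))²/29 = 729/29; r² = 36.
Since d² < r², the line cuts the circle twice.

secant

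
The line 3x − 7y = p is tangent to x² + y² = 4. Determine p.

Tangency holds when the distance from the centre (0, 0) to the line equals the radius 2:
|3·0 − 7·0 − p| / √58 = 2
|p| = 2√58.

p = ±2√58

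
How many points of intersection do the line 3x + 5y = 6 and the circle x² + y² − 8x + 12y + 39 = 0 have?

0

Centre (4, −6), r² = 13. Distance² from centre to line = (−24)²/34 = 288/17.
Since d² > r², the line lies outside the circle.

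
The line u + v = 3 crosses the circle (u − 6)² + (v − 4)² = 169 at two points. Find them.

From the line, v = −u + 3. Substituting:
2u² − 10u − 132 = 0  ⟹  u² − 5u − 66 = 0
u = 11 or u = −6, giving (11, −8) and (−6, 9).

(−6, 9) and (11, −8)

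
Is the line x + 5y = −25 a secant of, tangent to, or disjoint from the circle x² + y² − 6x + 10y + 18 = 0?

secant

Substituting the line into the circle gives 26x² − 150x − 175 = 0.
Discriminant = (−150)² − 4·26·(−175) = 40700 > 0.
Two real roots: the line is a secant.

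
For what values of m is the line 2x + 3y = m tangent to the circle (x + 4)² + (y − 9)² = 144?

Tangency holds when the distance from the centre (−4, 9) to the line equals the radius 12:
|2·(−4) + 3·9 − m| / √13 = 12
|m − (19)| = 12√13.

m = 19 ± 12√13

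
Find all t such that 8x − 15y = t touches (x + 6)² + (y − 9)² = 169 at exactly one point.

Tangency holds when the distance from the centre (−6, 9) to the line equals the radius 13:
|8·(−6) − 15·9 − t| / √289 = 13
|t − (−183)| = 13·17, so t = 38 or t = −404.

t = −404 or t = 38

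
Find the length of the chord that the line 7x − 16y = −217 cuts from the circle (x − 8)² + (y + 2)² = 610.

2√305

The distance from (8, −2) to the line is 305/√305, and r² = 610.
Half the chord is √(r² − d²) = √(305), so the full chord is 2√305.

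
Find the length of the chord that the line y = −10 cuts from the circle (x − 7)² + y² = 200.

The distance from (7, 0) to the line is 10, and r² = 200.
Half the chord is √(r² − d²) = √(100), so the full chord is 20.

20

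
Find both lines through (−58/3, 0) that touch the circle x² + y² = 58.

3x + 7y = −58 and 3x − 7y = −58

Write the tangent as mx − y + (0 − m·(−58/3)) = 0 and set its distance from the centre to √58:
[m·(58/3) − (0)]² = 58(m² + 1)
49m² − 9 = 0, so m = −3/7 or m = 3/7.
Through (−58/3, 0) these give 3x + 7y = −58 and 3x − 7y = −58.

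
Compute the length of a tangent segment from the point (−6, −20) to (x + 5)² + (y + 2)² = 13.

2√78

The centre is (−5, −2) and r = √13. The square of the distance from P to the centre is 1 + 324 = 325.
Power of the point: PT² = |PO|² − r² = 312, so PT = 2√78.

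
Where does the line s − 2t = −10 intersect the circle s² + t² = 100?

Express t = (10 + s)/2 and substitute into the circle:
5s² + 20s − 300 = 0  ⟹  s² + 4s − 60 = 0
s = 6 or s = −10, giving (6, 8) and (−10, 0).

(−10, 0) and (6, 8)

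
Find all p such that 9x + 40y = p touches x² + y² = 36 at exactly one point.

p = −246 or p = 246

For a tangent, require d(centre, line) = r = 6.
|9·0 + 40·0 − p| / √1681 = 6
|p| = 6·41, so p = 246 or p = −246.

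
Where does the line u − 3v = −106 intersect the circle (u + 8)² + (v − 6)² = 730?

From the line, v = (106 + u)/3. Substituting:
10u² + 320u + 1750 = 0  ⟹  u² + 32u + 175 = 0
u = −7 or u = −25, giving (−7, 33) and (−25, 27).

(−25, 27) and (−7, 33)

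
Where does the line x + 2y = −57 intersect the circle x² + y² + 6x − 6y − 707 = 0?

(−17, −20) and (−13, −22)

Express y = (−57 − x)/2 and substitute into the circle:
5x² + 150x + 1105 = 0  ⟹  x² + 30x + 221 = 0
x = −13 or x = −17, giving (−13, −22) and (−17, −20).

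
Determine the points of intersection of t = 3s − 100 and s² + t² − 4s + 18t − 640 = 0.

(27, −19) and (28, −16)

Express t = 3s − 100 and substitute into the circle:
10s² − 550s + 7560 = 0  ⟹  s² − 55s + 756 = 0
s = 28 or s = 27, giving (28, −16) and (27, −19).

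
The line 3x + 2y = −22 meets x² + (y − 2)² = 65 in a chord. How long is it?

The distance from (0, 2) to the line is 26/√13, and r² = 65.
Half the chord is √(r² − d²) = √(13), so the full chord is 2√13.

2√13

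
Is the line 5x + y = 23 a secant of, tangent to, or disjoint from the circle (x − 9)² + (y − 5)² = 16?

disjoint

d² = (5·9 + 1·5 − (23))²/26 = 729/26; r² = 16.
Since d² > r², the line lies outside the circle.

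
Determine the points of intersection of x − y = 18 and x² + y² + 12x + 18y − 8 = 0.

(−1, −19) and (4, −14)

Express y = x − 18 and substitute into the circle:
2x² − 6x − 8 = 0  ⟹  x² − 3x − 4 = 0
x = 4 or x = −1, giving (4, −14) and (−1, −19).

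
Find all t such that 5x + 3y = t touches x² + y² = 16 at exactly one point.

The line touches the circle iff its distance from (0, 0) is 4:
|5·0 + 3·0 − t| / √34 = 4
|t| = 4√34.

t = ±4√34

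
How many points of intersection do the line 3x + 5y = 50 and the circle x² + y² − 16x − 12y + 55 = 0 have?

2

Centre (8, 6), r² = 45. Distance² from centre to line = (4)²/34 = 8/17.
Since d² < r², the line cuts the circle twice.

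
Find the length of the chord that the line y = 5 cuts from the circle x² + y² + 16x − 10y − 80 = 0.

The distance from (−8, 5) to the line is 0, and r² = 169.
Chord = 2√(r² − d²) = 2·√(169) = 26.

26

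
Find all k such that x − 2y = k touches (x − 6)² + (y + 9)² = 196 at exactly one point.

k = 24 ± 14√5

For a tangent, require d(centre, line) = r = 14.
|1·6 − 2·(−9) − k| / √5 = 14
|k − (24)| = 14√5.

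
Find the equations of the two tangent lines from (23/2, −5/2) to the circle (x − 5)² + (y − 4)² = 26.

Let a tangent through (23/2, −5/2) have slope m. Its distance from (5, 4) must equal √26:
(−13/2m − (13/2))² = 26(m² + 1)
5m² + 26m + 5 = 0, so m = −1/5 or m = −5.
With m = −1/5: x + 5y = −1. With m = −5: 5x + y = 55.

x + 5y = −1 and 5x + y = 55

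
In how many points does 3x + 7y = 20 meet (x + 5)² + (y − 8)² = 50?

Substituting the line into the circle gives 58x² + 706x + 71 = 0.
Δ = 498436 − 16472 = 481964.
Two real roots: the line is a secant.

2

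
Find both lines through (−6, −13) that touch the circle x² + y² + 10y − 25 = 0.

7x + y = −55 and x − 7y = 85

A line y − (−13) = m(x − (−6)) is tangent when its distance from (0, −5) is 5√2:
[m·(6) − (8)]² = 50(m² + 1)
7m² + 48m − 7 = 0, so m = −7 or m = 1/7.
Through (−6, −13) these give 7x + y = −55 and x − 7y = 85.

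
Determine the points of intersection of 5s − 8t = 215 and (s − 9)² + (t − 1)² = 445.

(11, −20) and (27, −10)

Substitute t = (−215 + 5s)/8:
89s² − 3382s + 26433 = 0  ⟹  s² − 38s + 297 = 0
s = 27 or s = 11, giving (27, −10) and (11, −20).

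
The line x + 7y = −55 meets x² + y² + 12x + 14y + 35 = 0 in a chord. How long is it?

The distance from (−6, −7) to the line is 0/√50, and r² = 50.
Chord = 2√(r² − d²) = 2·√(50) = 10√2.

10√2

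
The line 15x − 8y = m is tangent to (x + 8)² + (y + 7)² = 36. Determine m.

For a tangent, require d(centre, line) = r = 6.
|15·(−8) − 8·(−7) − m| / √289 = 6
|m − (−64)| = 6·17, so m = 38 or m = −166.

m = −166 or m = 38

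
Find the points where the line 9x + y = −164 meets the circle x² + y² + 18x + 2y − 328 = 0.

From the line, y = −9x − 164. Substituting:
82x² + 2952x + 26240 = 0  ⟹  x² + 36x + 320 = 0
x = −16 or x = −20, giving (−16, −20) and (−20, 16).

(−20, 16) and (−16, −20)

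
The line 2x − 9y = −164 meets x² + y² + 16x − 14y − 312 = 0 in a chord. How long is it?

The distance from (−8, 7) to the line is 85/√85, and r² = 425.
Half the chord is √(r² − d²) = √(340), so the full chord is 4√85.

4√85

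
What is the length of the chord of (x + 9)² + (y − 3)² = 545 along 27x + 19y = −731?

√1090

Substitute y = (−731 − 27x)/19:
1090x² + 49050x + 453440 = 0  ⟹  x² + 45x + 416 = 0
x = −13 or x = −32, giving (−13, −20) and (−32, 7).
Chord length = distance between (−13, −20) and (−32, 7) = √1090 = √1090.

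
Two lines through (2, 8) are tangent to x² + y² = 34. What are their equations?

Write the tangent as mx − y + (8 − m·(2)) = 0 and set its distance from the centre to √34:
(−2m − (−8))² = 34(m² + 1)
15m² + 16m − 15 = 0, so m = 3/5 or m = −5/3.
Through (2, 8) these give 3x − 5y = −34 and 5x + 3y = 34.

3x − 5y = −34 and 5x + 3y = 34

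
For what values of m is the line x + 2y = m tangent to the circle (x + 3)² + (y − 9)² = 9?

Tangency holds when the distance from the centre (−3, 9) to the line equals the radius 3:
|1·(−3) + 2·9 − m| / √5 = 3
|m − (15)| = 3√5.

m = 15 ± 3√5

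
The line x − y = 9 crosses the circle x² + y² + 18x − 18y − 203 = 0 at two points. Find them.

(4, −5) and (5, −4)

Express y = x − 9 and substitute into the circle:
2x² − 18x + 40 = 0  ⟹  x² − 9x + 20 = 0
x = 5 or x = 4, giving (5, −4) and (4, −5).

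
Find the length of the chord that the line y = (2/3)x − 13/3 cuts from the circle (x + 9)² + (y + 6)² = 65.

4√13

Substitute y = (−13 + 2x)/3:
13x² + 182x + 169 = 0  ⟹  x² + 14x + 13 = 0
x = −1 or x = −13, giving (−1, −5) and (−13, −13).
|(−1, −5) − (−13, −13)| = √((12)² + (8)²) = 4√13.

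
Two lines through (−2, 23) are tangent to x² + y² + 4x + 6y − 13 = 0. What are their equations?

5x − y = −33 and 5x + y = 13

A line y − (23) = m(x − (−2)) is tangent when its distance from (−2, −3) is √26:
[m·(0) − (−26)]² = 26(m² + 1)
m² − 25 = 0, so m = 5 or m = −5.
Through (−2, 23) these give 5x − y = −33 and 5x + y = 13.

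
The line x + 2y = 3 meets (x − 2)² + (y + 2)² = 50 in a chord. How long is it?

6√5

Express y = (3 − x)/2 and substitute into the circle:
5x² − 30x − 135 = 0  ⟹  x² − 6x − 27 = 0
x = 9 or x = −3, giving (9, −3) and (−3, 3).
|(9, −3) − (−3, 3)| = √((12)² + (−6)²) = 6√5.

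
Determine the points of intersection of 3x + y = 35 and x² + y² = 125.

(10, 5) and (11, 2)

Substitute y = −3x + 35:
10x² − 210x + 1100 = 0  ⟹  x² − 21x + 110 = 0
x = 11 or x = 10, giving (11, 2) and (10, 5).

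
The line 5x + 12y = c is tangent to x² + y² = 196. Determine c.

c = −182 or c = 182

For a tangent, require d(centre, line) = r = 14.
|5·0 + 12·0 − c| / √169 = 14
|c| = 14·13, so c = 182 or c = −182.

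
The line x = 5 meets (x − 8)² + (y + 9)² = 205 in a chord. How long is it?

28

Centre (8, −9), r² = 205. Perpendicular distance d from centre to line = |3| / √1 = 3.
Chord = 2√(r² − d²) = 2·√(196) = 28.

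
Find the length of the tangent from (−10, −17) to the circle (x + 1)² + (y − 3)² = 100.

√381

The centre is (−1, 3) and r = 10. The square of the distance from P to the centre is 81 + 400 = 481.
By the tangent–radius right angle, tangent length = √(|PO|² − r²) = √381.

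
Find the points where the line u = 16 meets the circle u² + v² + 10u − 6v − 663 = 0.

The line gives u = 16. Substituting into the circle:
v² − 6v − 247 = 0
v = 19 or v = −13, giving (16, 19) and (16, −13).

(16, −13) and (16, 19)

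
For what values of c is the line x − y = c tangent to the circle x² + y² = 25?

The line touches the circle iff its distance from (0, 0) is 5:
|1·0 − 1·0 − c| / √2 = 5
|c| = 5√2.

c = ±5√2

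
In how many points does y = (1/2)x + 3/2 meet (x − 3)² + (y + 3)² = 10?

Centre (3, −3), r² = 10. Distance² from centre to line = (12)²/5 = 144/5.
Since d² > r², the line lies outside the circle.

0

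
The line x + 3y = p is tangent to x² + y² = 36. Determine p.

Tangency holds when the distance from the centre (0, 0) to the line equals the radius 6:
|1·0 + 3·0 − p| / √10 = 6
|p| = 6√10.

p = ±6√10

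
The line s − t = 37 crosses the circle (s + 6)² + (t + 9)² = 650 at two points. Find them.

Express t = s − 37 and substitute into the circle:
2s² − 44s + 170 = 0  ⟹  s² − 22s + 85 = 0
s = 17 or s = 5, giving (17, −20) and (5, −32).

(5, −32) and (17, −20)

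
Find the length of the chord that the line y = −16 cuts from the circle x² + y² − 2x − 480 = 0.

30

From the line, y = −16. Substituting:
x² − 2x − 224 = 0
x = 16 or x = −14, giving (16, −16) and (−14, −16).
|(16, −16) − (−14, −16)| = √((30)² + (0)²) = 30.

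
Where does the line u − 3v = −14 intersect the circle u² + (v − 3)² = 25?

(−5, 3) and (4, 6)

Express v = (14 + u)/3 and substitute into the circle:
10u² + 10u − 200 = 0  ⟹  u² + u − 20 = 0
u = 4 or u = −5, giving (4, 6) and (−5, 3).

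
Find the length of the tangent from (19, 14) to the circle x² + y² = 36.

√521

With centre O = (0, 0), |OP|² = 557 and r² = 36.
By the tangent–radius right angle, tangent length = √(|PO|² − r²) = √521.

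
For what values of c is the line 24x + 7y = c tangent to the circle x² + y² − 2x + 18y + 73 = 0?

c = −114 or c = 36

For a tangent, require d(centre, line) = r = 3.
|24·1 + 7·(−9) − c| / √625 = 3
|c − (−39)| = 3·25, so c = 36 or c = −114.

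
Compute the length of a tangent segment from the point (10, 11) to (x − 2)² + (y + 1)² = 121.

√87

The centre is (2, −1) and r = 11. The square of the distance from P to the centre is 64 + 144 = 208.
The tangent meets the radius at right angles, so tangent² = |PO|² − r² = 208 − 121 = 87.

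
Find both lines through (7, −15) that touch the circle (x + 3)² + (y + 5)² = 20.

A line y − (−15) = m(x − (7)) is tangent when its distance from (−3, −5) is 2√5:
(−10m − (10))² = 20(m² + 1)
2m² + 5m + 2 = 0, so m = −2 or m = −1/2.
With m = −2: 2x + y = −1. With m = −1/2: x + 2y = −23.

2x + y = −1 and x + 2y = −23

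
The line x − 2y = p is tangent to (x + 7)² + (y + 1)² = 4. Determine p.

p = −5 ± 2√5

The line touches the circle iff its distance from (−7, −1) is 2:
|1·(−7) − 2·(−1) − p| / √5 = 2
|p − (−5)| = 2√5.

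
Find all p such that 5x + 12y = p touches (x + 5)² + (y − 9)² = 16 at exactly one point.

p = 31 or p = 135

The line touches the circle iff its distance from (−5, 9) is 4:
|5·(−5) + 12·9 − p| / √169 = 4
|p − (83)| = 4·13, so p = 135 or p = 31.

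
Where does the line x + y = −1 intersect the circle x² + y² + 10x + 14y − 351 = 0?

(−13, 12) and (14, −15)

Substitute y = −x − 1:
2x² − 2x − 364 = 0  ⟹  x² − x − 182 = 0
x = 14 or x = −13, giving (14, −15) and (−13, 12).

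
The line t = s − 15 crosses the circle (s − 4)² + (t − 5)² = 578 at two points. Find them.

(−3, −18) and (27, 12)

From the line, t = s − 15. Substituting:
2s² − 48s − 162 = 0  ⟹  s² − 24s − 81 = 0
s = 27 or s = −3, giving (27, 12) and (−3, −18).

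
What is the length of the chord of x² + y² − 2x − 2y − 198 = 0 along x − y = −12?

Centre (1, 1), r² = 200. Perpendicular distance d from centre to line = |12| / √2 = 12/√2.
Chord = 2√(r² − d²) = 2·√(128) = 16√2.

16√2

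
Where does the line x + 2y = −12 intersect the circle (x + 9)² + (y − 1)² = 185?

From the line, y = (−12 − x)/2. Substituting:
5x² + 100x − 220 = 0  ⟹  x² + 20x − 44 = 0
x = 2 or x = −22, giving (2, −7) and (−22, 5).

(−22, 5) and (2, −7)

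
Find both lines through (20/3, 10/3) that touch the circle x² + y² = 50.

x + y = 10 and 7x + y = 50

Let a tangent through (20/3, 10/3) have slope m. Its distance from (0, 0) must equal 5√2:
(−20/3m − (−10/3))² = 50(m² + 1)
m² + 8m + 7 = 0, so m = −1 or m = −7.
Through (20/3, 10/3) these give x + y = 10 and 7x + y = 50.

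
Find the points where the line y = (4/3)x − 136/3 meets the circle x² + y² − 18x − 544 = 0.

Express y = (−136 + 4x)/3 and substitute into the circle:
25x² − 1250x + 13600 = 0  ⟹  x² − 50x + 544 = 0
x = 34 or x = 16, giving (34, 0) and (16, −24).

(16, −24) and (34, 0)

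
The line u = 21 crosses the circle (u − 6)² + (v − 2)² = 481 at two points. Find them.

(21, −14) and (21, 18)

The line gives u = 21. Substituting into the circle:
v² − 4v − 252 = 0
v = 18 or v = −14, giving (21, 18) and (21, −14).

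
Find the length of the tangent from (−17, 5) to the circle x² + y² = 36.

With centre O = (0, 0), |OP|² = 314 and r² = 36.
Power of the point: PT² = |PO|² − r² = 278, so PT = √278.

√278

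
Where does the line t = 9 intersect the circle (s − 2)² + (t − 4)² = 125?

(−8, 9) and (12, 9)

From the line, t = 9. Substituting:
s² − 4s − 96 = 0
s = 12 or s = −8, giving (12, 9) and (−8, 9).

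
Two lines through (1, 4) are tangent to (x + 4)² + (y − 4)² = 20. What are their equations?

2x + y = 6 and 2x − y = −2

A line y − (4) = m(x − (1)) is tangent when its distance from (−4, 4) is 2√5:
[m·(−5) − (0)]² = 20(m² + 1)
m² − 4 = 0, so m = −2 or m = 2.
With m = −2: 2x + y = 6. With m = 2: 2x − y = −2.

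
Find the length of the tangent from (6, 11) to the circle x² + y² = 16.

√141

With centre O = (0, 0), |OP|² = 157 and r² = 16.
Power of the point: PT² = |PO|² − r² = 141, so PT = √141.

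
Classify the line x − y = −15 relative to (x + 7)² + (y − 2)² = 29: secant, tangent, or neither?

secant

Substituting the line into the circle gives 2x² + 40x + 189 = 0.
Discriminant = (40)² − 4·2·(189) = 88 > 0.
Two real roots: the line is a secant.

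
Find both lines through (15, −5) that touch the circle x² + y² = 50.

x − 7y = 50 and x + y = 10

A line y − (−5) = m(x − (15)) is tangent when its distance from (0, 0) is 5√2:
[m·(−15) − (5)]² = 50(m² + 1)
7m² + 6m − 1 = 0, so m = 1/7 or m = −1.
Through (15, −5) these give x − 7y = 50 and x + y = 10.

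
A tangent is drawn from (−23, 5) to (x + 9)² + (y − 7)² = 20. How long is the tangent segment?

The centre is (−9, 7) and r = 2√5. The square of the distance from P to the centre is 196 + 4 = 200.
By the tangent–radius right angle, tangent length = √(|PO|² − r²) = √180 = 6√5.

6√5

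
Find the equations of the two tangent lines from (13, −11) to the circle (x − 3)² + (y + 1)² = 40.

Let a tangent through (13, −11) have slope m. Its distance from (3, −1) must equal 2√10:
(−10m − (10))² = 40(m² + 1)
3m² + 10m + 3 = 0, so m = −3 or m = −1/3.
Through (13, −11) these give 3x + y = 28 and x + 3y = −20.

3x + y = 28 and x + 3y = −20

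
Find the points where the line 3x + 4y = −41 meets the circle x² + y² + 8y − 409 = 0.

Express y = (−41 − 3x)/4 and substitute into the circle:
25x² + 150x − 6175 = 0  ⟹  x² + 6x − 247 = 0
x = 13 or x = −19, giving (13, −20) and (−19, 4).

(−19, 4) and (13, −20)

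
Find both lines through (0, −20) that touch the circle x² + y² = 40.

3x − y = 20 and 3x + y = −20

Let a tangent through (0, −20) have slope m. Its distance from (0, 0) must equal 2√10:
[m·(0) − (20)]² = 40(m² + 1)
m² − 9 = 0, so m = 3 or m = −3.
Through (0, −20) these give 3x − y = 20 and 3x + y = −20.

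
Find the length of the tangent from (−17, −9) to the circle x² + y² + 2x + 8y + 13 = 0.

√277

The centre is (−1, −4) and r = 2. The square of the distance from P to the centre is 256 + 25 = 281.
The tangent meets the radius at right angles, so tangent² = |PO|² − r² = 281 − 4 = 277.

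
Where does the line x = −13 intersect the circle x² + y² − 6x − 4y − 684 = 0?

The line gives x = −13. Substituting into the circle:
y² − 4y − 437 = 0
y = 23 or y = −19, giving (−13, 23) and (−13, −19).

(−13, −19) and (−13, 23)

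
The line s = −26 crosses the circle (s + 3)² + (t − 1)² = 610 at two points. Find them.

(−26, −8) and (−26, 10)

The line gives s = −26. Substituting into the circle:
t² − 2t − 80 = 0
t = 10 or t = −8, giving (−26, 10) and (−26, −8).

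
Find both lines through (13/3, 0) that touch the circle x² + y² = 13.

3x + 2y = 13 and 3x − 2y = 13

A line y − (0) = m(x − (13/3)) is tangent when its distance from (0, 0) is √13:
(−13/3m − (0))² = 13(m² + 1)
4m² − 9 = 0, so m = −3/2 or m = 3/2.
With m = −3/2: 3x + 2y = 13. With m = 3/2: 3x − 2y = 13.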